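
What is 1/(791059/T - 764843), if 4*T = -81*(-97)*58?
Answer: -227853/174270189961 ≈ -1.3075e-6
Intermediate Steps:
T = 227853/2 (T = (-81*(-97)*58)/4 = (7857*58)/4 = (¼)*455706 = 227853/2 ≈ 1.1393e+5)
1/(791059/T - 764843) = 1/(791059/(227853/2) - 764843) = 1/(791059*(2/227853) - 764843) = 1/(1582118/227853 - 764843) = 1/(-174270189961/227853) = -227853/174270189961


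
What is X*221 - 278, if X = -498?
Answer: -110336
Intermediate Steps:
X*221 - 278 = -498*221 - 278 = -110058 - 278 = -110336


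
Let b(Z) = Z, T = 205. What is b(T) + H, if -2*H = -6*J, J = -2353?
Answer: -6854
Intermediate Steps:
H = -7059 (H = -(-3)*(-2353) = -½*14118 = -7059)
b(T) + H = 205 - 7059 = -6854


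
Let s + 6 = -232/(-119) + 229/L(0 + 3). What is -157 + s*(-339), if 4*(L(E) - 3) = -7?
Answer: -36228781/595 ≈ -60889.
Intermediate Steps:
L(E) = 5/4 (L(E) = 3 + (1/4)*(-7) = 3 - 7/4 = 5/4)
s = 106594/595 (s = -6 + (-232/(-119) + 229/(5/4)) = -6 + (-232*(-1/119) + 229*(4/5)) = -6 + (232/119 + 916/5) = -6 + 110164/595 = 106594/595 ≈ 179.15)
-157 + s*(-339) = -157 + (106594/595)*(-339) = -157 - 36135366/595 = -36228781/595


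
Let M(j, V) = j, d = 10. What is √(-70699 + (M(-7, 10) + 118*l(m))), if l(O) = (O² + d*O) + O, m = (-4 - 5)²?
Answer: √808630 ≈ 899.24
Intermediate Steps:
m = 81 (m = (-9)² = 81)
l(O) = O² + 11*O (l(O) = (O² + 10*O) + O = O² + 11*O)
√(-70699 + (M(-7, 10) + 118*l(m))) = √(-70699 + (-7 + 118*(81*(11 + 81)))) = √(-70699 + (-7 + 118*(81*92))) = √(-70699 + (-7 + 118*7452)) = √(-70699 + (-7 + 879336)) = √(-70699 + 879329) = √808630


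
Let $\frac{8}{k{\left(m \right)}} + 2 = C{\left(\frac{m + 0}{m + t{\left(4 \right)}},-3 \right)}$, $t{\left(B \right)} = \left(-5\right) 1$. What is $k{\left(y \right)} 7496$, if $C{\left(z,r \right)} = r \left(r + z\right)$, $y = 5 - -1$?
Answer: $- \frac{59968}{11} \approx -5451.6$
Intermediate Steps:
$t{\left(B \right)} = -5$
$y = 6$ ($y = 5 + 1 = 6$)
$k{\left(m \right)} = \frac{8}{7 - \frac{3 m}{-5 + m}}$ ($k{\left(m \right)} = \frac{8}{-2 - 3 \left(-3 + \frac{m + 0}{m - 5}\right)} = \frac{8}{-2 - 3 \left(-3 + \frac{m}{-5 + m}\right)} = \frac{8}{-2 - \left(-9 + \frac{3 m}{-5 + m}\right)} = \frac{8}{7 - \frac{3 m}{-5 + m}}$)
$k{\left(y \right)} 7496 = \frac{8 \left(5 - 6\right)}{35 - 24} \cdot 7496 = 8 \cdot \frac{1}{11} \left(-1\right) 7496 = \left(- \frac{8}{11}\right) 7496 = - \frac{59968}{11}$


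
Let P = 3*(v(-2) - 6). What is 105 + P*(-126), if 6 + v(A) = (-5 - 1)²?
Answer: -8967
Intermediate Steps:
v(A) = 30 (v(A) = -6 + (-5 - 1)² = -6 + (-6)² = -6 + 36 = 30)
P = 72 (P = 3*(30 - 6) = 3*24 = 72)
105 + P*(-126) = 105 + 72*(-126) = 105 - 9072 = -8967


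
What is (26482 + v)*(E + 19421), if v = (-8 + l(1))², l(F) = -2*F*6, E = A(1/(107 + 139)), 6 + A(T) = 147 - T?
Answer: 64681465691/123 ≈ 5.2587e+8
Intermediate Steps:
A(T) = 141 - T (A(T) = -6 + (147 - T) = 141 - T)
E = 34685/246 (E = 141 - 1/(107 + 139) = 141 - 1/246 = 34685/246 ≈ 141.00)
l(F) = -12*F
v = 400 (v = (-8 - 12*1)² = (-8 - 12)² = (-20)² = 400)
(26482 + v)*(E + 19421) = (26482 + 400)*(34685/246 + 19421) = 26882*(4812251/246) = 64681465691/123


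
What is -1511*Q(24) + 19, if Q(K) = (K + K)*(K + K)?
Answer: -3481325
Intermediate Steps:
Q(K) = 4*K² (Q(K) = (2*K)*(2*K) = 4*K²)
-1511*Q(24) + 19 = -6044*24² + 19 = -6044*576 + 19 = -1511*2304 + 19 = -3481344 + 19 = -3481325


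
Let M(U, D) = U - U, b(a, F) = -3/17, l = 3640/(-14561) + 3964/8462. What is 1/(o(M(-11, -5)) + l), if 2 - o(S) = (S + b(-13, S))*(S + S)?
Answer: 61607591/136674244 ≈ 0.45076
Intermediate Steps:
l = 13459062/61607591 (l = 3640*(-1/14561) + 3964*(1/8462) = -3640/14561 + 1982/4231 = 13459062/61607591 ≈ 0.21846)
b(a, F) = -3/17 (b(a, F) = -3*1/17 = -3/17)
M(U, D) = 0
o(S) = 2 - 2*S*(-3/17 + S) (o(S) = 2 - (S - 3/17)*(S + S) = 2 - (-3/17 + S)*2*S = 2 - 2*S*(-3/17 + S))
1/(o(M(-11, -5)) + l) = 1/((2 - 2*0² + (6/17)*0) + 13459062/61607591) = 1/((2 - 2*0 + 0) + 13459062/61607591) = 1/((2 + 0 + 0) + 13459062/61607591) = 1/(2 + 13459062/61607591) = 1/(136674244/61607591) = 61607591/136674244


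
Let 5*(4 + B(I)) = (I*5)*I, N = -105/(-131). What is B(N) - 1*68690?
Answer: -1178846709/17161 ≈ -68693.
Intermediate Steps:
N = 105/131 (N = -105*(-1/131) = 105/131 ≈ 0.80153)
B(I) = -4 + I² (B(I) = -4 + ((I*5)*I)/5 = -4 + ((5*I)*I)/5 = -4 + (5*I²)/5 = -4 + I²)
B(N) - 1*68690 = (-4 + (105/131)²) - 1*68690 = (-4 + 11025/17161) - 68690 = -57619/17161 - 68690 = -1178846709/17161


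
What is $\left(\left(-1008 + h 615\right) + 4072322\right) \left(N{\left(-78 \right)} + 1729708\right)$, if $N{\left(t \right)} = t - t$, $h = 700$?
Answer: $7786823690312$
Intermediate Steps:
$N{\left(t \right)} = 0$
$\left(\left(-1008 + h 615\right) + 4072322\right) \left(N{\left(-78 \right)} + 1729708\right) = \left(\left(-1008 + 700 \cdot 615\right) + 4072322\right) \left(0 + 1729708\right) = \left(\left(-1008 + 430500\right) + 4072322\right) 1729708 = \left(429492 + 4072322\right) 1729708 = 4501814 \cdot 1729708 = 7786823690312$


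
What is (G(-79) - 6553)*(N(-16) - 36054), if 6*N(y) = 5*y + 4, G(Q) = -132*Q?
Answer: -419275000/3 ≈ -1.3976e+8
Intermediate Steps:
N(y) = 2/3 + 5*y/6 (N(y) = (5*y + 4)/6 = (4 + 5*y)/6 = 2/3 + 5*y/6)
(G(-79) - 6553)*(N(-16) - 36054) = (-132*(-79) - 6553)*((2/3 + (5/6)*(-16)) - 36054) = (10428 - 6553)*((2/3 - 40/3) - 36054) = 3875*(-38/3 - 36054) = 3875*(-108200/3) = -419275000/3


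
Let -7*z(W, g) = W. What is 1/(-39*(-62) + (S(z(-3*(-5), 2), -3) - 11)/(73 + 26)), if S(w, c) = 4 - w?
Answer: 693/1675640 ≈ 0.00041357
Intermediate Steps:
z(W, g) = -W/7
1/(-39*(-62) + (S(z(-3*(-5), 2), -3) - 11)/(73 + 26)) = 1/(-39*(-62) + ((4 - (-1)*(-3*(-5))/7) - 11)/(73 + 26)) = 1/(2418 + ((4 - (-1)*15/7) - 11)/99) = 1/(2418 + ((4 - 1*(-15/7)) - 11)*(1/99)) = 1/(2418 + ((4 + 15/7) - 11)*(1/99)) = 1/(2418 + (43/7 - 11)*(1/99)) = 1/(2418 - 34/7*1/99) = 1/(2418 - 34/693) = 1/(1675640/693) = 693/1675640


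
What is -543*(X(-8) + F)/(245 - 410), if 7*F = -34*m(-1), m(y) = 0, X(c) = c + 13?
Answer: 181/11 ≈ 16.455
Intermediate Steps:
X(c) = 13 + c
F = 0 (F = (-34*0)/7 = (1/7)*0 = 0)
-543*(X(-8) + F)/(245 - 410) = -543*((13 - 8) + 0)/(245 - 410) = -543*(5 + 0)/(-165) = -2715*(-1)/165 = -543*(-1/33) = 181/11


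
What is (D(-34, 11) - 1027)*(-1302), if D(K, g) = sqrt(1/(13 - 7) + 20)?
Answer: 1337154 - 2387*sqrt(6) ≈ 1.3313e+6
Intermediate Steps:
D(K, g) = 11*sqrt(6)/6 (D(K, g) = sqrt(1/6 + 20) = sqrt(121/6) = 11*sqrt(6)/6)
(D(-34, 11) - 1027)*(-1302) = (11*sqrt(6)/6 - 1027)*(-1302) = (-1027 + 11*sqrt(6)/6)*(-1302) = 1337154 - 2387*sqrt(6)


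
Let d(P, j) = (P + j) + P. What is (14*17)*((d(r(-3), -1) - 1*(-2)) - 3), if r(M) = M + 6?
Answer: 952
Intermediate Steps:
r(M) = 6 + M
d(P, j) = j + 2*P
(14*17)*((d(r(-3), -1) - 1*(-2)) - 3) = (14*17)*(((-1 + 2*(6 - 3)) - 1*(-2)) - 3) = 238*(((-1 + 2*3) + 2) - 3) = 238*(((-1 + 6) + 2) - 3) = 238*((5 + 2) - 3) = 238*(7 - 3) = 238*4 = 952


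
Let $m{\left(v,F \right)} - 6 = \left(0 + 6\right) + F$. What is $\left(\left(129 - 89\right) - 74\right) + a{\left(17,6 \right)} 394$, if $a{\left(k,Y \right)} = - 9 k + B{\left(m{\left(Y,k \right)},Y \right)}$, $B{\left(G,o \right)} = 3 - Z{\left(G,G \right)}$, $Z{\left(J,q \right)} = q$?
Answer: $-70560$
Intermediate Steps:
$m{\left(v,F \right)} = 12 + F$ ($m{\left(v,F \right)} = 6 + \left(\left(0 + 6\right) + F\right) = 6 + \left(6 + F\right) = 12 + F$)
$B{\left(G,o \right)} = 3 - G$
$a{\left(k,Y \right)} = -9 - 10 k$ ($a{\left(k,Y \right)} = - 9 k - \left(9 + k\right) = -9 - 10 k$)
$\left(\left(129 - 89\right) - 74\right) + a{\left(17,6 \right)} 394 = \left(\left(129 - 89\right) - 74\right) + \left(-9 - 170\right) 394 = \left(40 - 74\right) + \left(-9 - 170\right) 394 = -34 - 70526 = -70560$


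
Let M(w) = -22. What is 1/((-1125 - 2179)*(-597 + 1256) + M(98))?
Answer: -1/2177358 ≈ -4.5927e-7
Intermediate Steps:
1/((-1125 - 2179)*(-597 + 1256) + M(98)) = 1/((-1125 - 2179)*(-597 + 1256) - 22) = 1/(-3304*659 - 22) = 1/(-2177336 - 22) = 1/(-2177358) = -1/2177358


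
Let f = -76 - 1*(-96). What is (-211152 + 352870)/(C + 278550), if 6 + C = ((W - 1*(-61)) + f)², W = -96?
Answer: 141718/278769 ≈ 0.50837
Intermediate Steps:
f = 20 (f = -76 + 96 = 20)
C = 219 (C = -6 + ((-96 - 1*(-61)) + 20)² = -6 + ((-96 + 61) + 20)² = -6 + (-35 + 20)² = -6 + (-15)² = -6 + 225 = 219)
(-211152 + 352870)/(C + 278550) = (-211152 + 352870)/(219 + 278550) = 141718/278769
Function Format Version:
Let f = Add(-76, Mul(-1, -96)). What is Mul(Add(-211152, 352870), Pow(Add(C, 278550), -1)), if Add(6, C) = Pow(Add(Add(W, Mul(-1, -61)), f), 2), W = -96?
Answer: Rational(141718, 278769) ≈ 0.50837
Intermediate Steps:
f = 20 (f = Add(-76, 96) = 20)
C = 219 (C = Add(-6, Pow(Add(Add(-96, Mul(-1, -61)), 20), 2)) = Add(-6, Pow(Add(Add(-96, 61), 20), 2)) = Add(-6, Pow(Add(-35, 20), 2)) = Add(-6, Pow(-15, 2)) = Add(-6, 225) = 219)
Mul(Add(-211152, 352870), Pow(Add(C, 278550), -1)) = Mul(Add(-211152, 352870), Pow(Add(219, 278550), -1)) = Mul(141718, Pow(278769, -1)) = Mul(141718, Rational(1, 278769)) = Rational(141718, 278769)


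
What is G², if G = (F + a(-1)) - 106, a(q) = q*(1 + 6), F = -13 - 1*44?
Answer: 28900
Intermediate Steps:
F = -57 (F = -13 - 44 = -57)
a(q) = 7*q (a(q) = q*7 = 7*q)
G = -170 (G = (-57 + 7*(-1)) - 106 = (-57 - 7) - 106 = -64 - 106 = -170)
G² = (-170)² = 28900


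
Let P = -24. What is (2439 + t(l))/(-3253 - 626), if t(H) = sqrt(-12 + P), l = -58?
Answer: -271/431 - 2*I/1293 ≈ -0.62877 - 0.0015468*I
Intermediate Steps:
t(H) = 6*I (t(H) = sqrt(-12 - 24) = sqrt(-36) = 6*I)
(2439 + t(l))/(-3253 - 626) = (2439 + 6*I)/(-3253 - 626) = (2439 + 6*I)/(-3879) = (2439 + 6*I)*(-1/3879) = -271/431 - 2*I/1293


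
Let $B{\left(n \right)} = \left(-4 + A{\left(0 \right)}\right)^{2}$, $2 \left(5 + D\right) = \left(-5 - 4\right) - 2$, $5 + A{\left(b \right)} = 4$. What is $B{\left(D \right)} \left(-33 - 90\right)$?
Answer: $-3075$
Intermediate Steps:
$A{\left(b \right)} = -1$ ($A{\left(b \right)} = -5 + 4 = -1$)
$D = - \frac{21}{2}$ ($D = -5 + \frac{\left(-5 - 4\right) - 2}{2} = -5 + \frac{-9 - 2}{2} = -5 + \frac{1}{2} \left(-11\right) = -5 - \frac{11}{2} = - \frac{21}{2} \approx -10.5$)
$B{\left(n \right)} = 25$ ($B{\left(n \right)} = \left(-4 - 1\right)^{2} = \left(-5\right)^{2} = 25$)
$B{\left(D \right)} \left(-33 - 90\right) = 25 \left(-33 - 90\right) = 25 \left(-123\right) = -3075$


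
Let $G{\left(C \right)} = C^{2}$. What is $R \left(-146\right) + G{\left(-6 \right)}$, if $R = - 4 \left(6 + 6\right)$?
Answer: $7044$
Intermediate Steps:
$R = -48$ ($R = \left(-4\right) 12 = -48$)
$R \left(-146\right) + G{\left(-6 \right)} = \left(-48\right) \left(-146\right) + \left(-6\right)^{2} = 7008 + 36 = 7044$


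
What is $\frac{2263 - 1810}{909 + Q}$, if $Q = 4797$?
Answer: $\frac{151}{1902} \approx 0.07939$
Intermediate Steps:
$\frac{2263 - 1810}{909 + Q} = \frac{2263 - 1810}{909 + 4797} = \frac{453}{5706} = 453 \cdot \frac{1}{5706} = \frac{151}{1902}$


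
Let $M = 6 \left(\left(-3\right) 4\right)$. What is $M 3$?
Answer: $-216$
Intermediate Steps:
$M = -72$ ($M = 6 \left(-12\right) = -72$)
$M 3 = \left(-72\right) 3 = -216$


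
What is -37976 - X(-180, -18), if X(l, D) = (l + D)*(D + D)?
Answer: -45104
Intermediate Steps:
X(l, D) = 2*D*(D + l) (X(l, D) = (D + l)*(2*D) = 2*D*(D + l))
-37976 - X(-180, -18) = -37976 - 2*(-18)*(-18 - 180) = -37976 - 2*(-18)*(-198) = -37976 - 1*7128 = -37976 - 7128 = -45104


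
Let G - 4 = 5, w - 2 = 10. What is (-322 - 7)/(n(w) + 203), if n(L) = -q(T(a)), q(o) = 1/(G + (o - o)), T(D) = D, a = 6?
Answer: -2961/1826 ≈ -1.6216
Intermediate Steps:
w = 12 (w = 2 + 10 = 12)
G = 9 (G = 4 + 5 = 9)
q(o) = ⅑ (q(o) = 1/(9 + (o - o)) = 1/(9 + 0) = 1/9 = ⅑)
n(L) = -⅑ (n(L) = -1*⅑ = -⅑)
(-322 - 7)/(n(w) + 203) = (-322 - 7)/(-⅑ + 203) = -329/1826/9 = -329*9/1826 = -2961/1826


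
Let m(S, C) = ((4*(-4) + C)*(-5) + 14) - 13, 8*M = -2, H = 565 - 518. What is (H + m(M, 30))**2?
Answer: 484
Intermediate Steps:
H = 47
M = -1/4 (M = (1/8)*(-2) = -1/4 ≈ -0.25000)
m(S, C) = 81 - 5*C (m(S, C) = ((-16 + C)*(-5) + 14) - 13 = ((80 - 5*C) + 14) - 13 = (94 - 5*C) - 13 = 81 - 5*C)
(H + m(M, 30))**2 = (47 + (81 - 5*30))**2 = (47 + (81 - 150))**2 = (47 - 69)**2 = (-22)**2 = 484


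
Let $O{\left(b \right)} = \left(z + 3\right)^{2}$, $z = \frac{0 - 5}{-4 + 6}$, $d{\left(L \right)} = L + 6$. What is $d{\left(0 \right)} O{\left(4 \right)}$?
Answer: $\frac{3}{2} \approx 1.5$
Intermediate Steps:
$d{\left(L \right)} = 6 + L$
$z = - \frac{5}{2} \approx -2.5$
$O{\left(b \right)} = \frac{1}{4}$ ($O{\left(b \right)} = \left(- \frac{5}{2} + 3\right)^{2} = \left(\frac{1}{2}\right)^{2} = \frac{1}{4}$)
$d{\left(0 \right)} O{\left(4 \right)} = \left(6 + 0\right) \frac{1}{4} = 6 \cdot \frac{1}{4} = \frac{3}{2}$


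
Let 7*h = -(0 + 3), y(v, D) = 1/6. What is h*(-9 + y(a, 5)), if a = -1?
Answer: 53/14 ≈ 3.7857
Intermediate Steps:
y(v, D) = 1/6
h = -3/7 (h = (-(0 + 3))/7 = (-1*3)/7 = (1/7)*(-3) = -3/7 ≈ -0.42857)
h*(-9 + y(a, 5)) = -3*(-9 + 1/6)/7 = -3/7*(-53/6) = 53/14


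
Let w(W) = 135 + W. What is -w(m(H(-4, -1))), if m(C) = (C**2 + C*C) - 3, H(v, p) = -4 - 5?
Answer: -294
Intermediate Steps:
H(v, p) = -9
m(C) = -3 + 2*C**2 (m(C) = (C**2 + C**2) - 3 = 2*C**2 - 3 = -3 + 2*C**2)
-w(m(H(-4, -1))) = -(135 + (-3 + 2*(-9)**2)) = -(135 + (-3 + 2*81)) = -(135 + (-3 + 162)) = -(135 + 159) = -1*294 = -294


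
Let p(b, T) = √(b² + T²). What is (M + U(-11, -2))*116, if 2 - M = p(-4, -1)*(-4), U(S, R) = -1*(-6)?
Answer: 928 + 464*√17 ≈ 2841.1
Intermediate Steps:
p(b, T) = √(T² + b²)
U(S, R) = 6
M = 2 + 4*√17 (M = 2 - √((-1)² + (-4)²)*(-4) = 2 - √(1 + 16)*(-4) = 2 - √17*(-4) = 2 - (-4)*√17 = 2 + 4*√17 ≈ 18.492)
(M + U(-11, -2))*116 = ((2 + 4*√17) + 6)*116 = (8 + 4*√17)*116 = 928 + 464*√17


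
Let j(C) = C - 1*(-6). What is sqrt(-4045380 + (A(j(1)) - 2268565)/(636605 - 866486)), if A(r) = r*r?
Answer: 8*I*sqrt(371143565445659)/76627 ≈ 2011.3*I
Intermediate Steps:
j(C) = 6 + C (j(C) = C + 6 = 6 + C)
A(r) = r**2
sqrt(-4045380 + (A(j(1)) - 2268565)/(636605 - 866486)) = sqrt(-4045380 + ((6 + 1)**2 - 2268565)/(636605 - 866486)) = sqrt(-4045380 + (7**2 - 2268565)/(-229881)) = sqrt(-4045380 + (49 - 2268565)*(-1/229881)) = sqrt(-4045380 - 2268516*(-1/229881)) = sqrt(-4045380 + 756172/76627) = sqrt(-309984577088/76627) = 8*I*sqrt(371143565445659)/76627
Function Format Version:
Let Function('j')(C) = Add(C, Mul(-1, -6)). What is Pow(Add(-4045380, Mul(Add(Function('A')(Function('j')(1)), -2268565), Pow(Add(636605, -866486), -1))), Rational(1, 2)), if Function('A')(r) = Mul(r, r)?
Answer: Mul(Rational(8, 76627), I, Pow(371143565445659, Rational(1, 2))) ≈ Mul(2011.3, I)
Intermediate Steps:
Function('j')(C) = Add(6, C) (Function('j')(C) = Add(C, 6) = Add(6, C))
Function('A')(r) = Pow(r, 2)
Pow(Add(-4045380, Mul(Add(Function('A')(Function('j')(1)), -2268565), Pow(Add(636605, -866486), -1))), Rational(1, 2)) = Pow(Add(-4045380, Mul(Add(Pow(Add(6, 1), 2), -2268565), Pow(Add(636605, -866486), -1))), Rational(1, 2)) = Pow(Add(-4045380, Mul(Add(Pow(7, 2), -2268565), Pow(-229881, -1))), Rational(1, 2)) = Pow(Add(-4045380, Mul(Add(49, -2268565), Rational(-1, 229881))), Rational(1, 2)) = Pow(Add(-4045380, Mul(-2268516, Rational(-1, 229881))), Rational(1, 2)) = Pow(Add(-4045380, Rational(756172, 76627)), Rational(1, 2)) = Pow(Rational(-309984577088, 76627), Rational(1, 2)) = Mul(Rational(8, 76627), I, Pow(371143565445659, Rational(1, 2)))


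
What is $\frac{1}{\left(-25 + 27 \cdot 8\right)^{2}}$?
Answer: $\frac{1}{36481} \approx 2.7412 \cdot 10^{-5}$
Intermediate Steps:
$\frac{1}{\left(-25 + 27 \cdot 8\right)^{2}} = \frac{1}{\left(-25 + 216\right)^{2}} = \frac{1}{191^{2}} = \frac{1}{36481}$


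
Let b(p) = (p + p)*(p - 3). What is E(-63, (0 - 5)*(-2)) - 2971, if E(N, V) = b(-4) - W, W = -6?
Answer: -2909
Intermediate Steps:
b(p) = 2*p*(-3 + p) (b(p) = (2*p)*(-3 + p) = 2*p*(-3 + p))
E(N, V) = 62 (E(N, V) = 2*(-4)*(-3 - 4) - 1*(-6) = 2*(-4)*(-7) + 6 = 56 + 6 = 62)
E(-63, (0 - 5)*(-2)) - 2971 = 62 - 2971 = -2909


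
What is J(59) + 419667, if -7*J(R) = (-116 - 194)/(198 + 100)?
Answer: 437712836/1043 ≈ 4.1967e+5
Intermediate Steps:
J(R) = 155/1043 (J(R) = -(-116 - 194)/(7*(198 + 100)) = -(-310)/(7*298) = -⅐*(-155/149) = 155/1043)
J(59) + 419667 = 155/1043 + 419667 = 437712836/1043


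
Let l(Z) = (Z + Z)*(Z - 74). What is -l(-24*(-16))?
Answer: -238080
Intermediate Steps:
l(Z) = 2*Z*(-74 + Z) (l(Z) = (2*Z)*(-74 + Z) = 2*Z*(-74 + Z))
-l(-24*(-16)) = -2*(-24*(-16))*(-74 - 24*(-16)) = -2*384*(-74 + 384) = -2*384*310 = -1*238080 = -238080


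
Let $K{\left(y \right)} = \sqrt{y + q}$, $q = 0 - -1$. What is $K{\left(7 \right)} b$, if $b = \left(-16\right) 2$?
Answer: $- 64 \sqrt{2} \approx -90.51$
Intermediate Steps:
$q = 1$ ($q = 0 + 1 = 1$)
$K{\left(y \right)} = \sqrt{1 + y}$ ($K{\left(y \right)} = \sqrt{y + 1} = \sqrt{1 + y}$)
$b = -32$
$K{\left(7 \right)} b = \sqrt{1 + 7} \left(-32\right) = \sqrt{8} \left(-32\right) = 2 \sqrt{2} \left(-32\right) = - 64 \sqrt{2}$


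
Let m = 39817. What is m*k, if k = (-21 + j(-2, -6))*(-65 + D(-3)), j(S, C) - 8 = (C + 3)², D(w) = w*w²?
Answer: 14652656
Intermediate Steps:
D(w) = w³
j(S, C) = 8 + (3 + C)² (j(S, C) = 8 + (C + 3)² = 8 + (3 + C)²)
k = 368 (k = (-21 + (8 + (3 - 6)²))*(-65 + (-3)³) = (-21 + (8 + (-3)²))*(-65 - 27) = (-21 + (8 + 9))*(-92) = (-21 + 17)*(-92) = -4*(-92) = 368)
m*k = 39817*368 = 14652656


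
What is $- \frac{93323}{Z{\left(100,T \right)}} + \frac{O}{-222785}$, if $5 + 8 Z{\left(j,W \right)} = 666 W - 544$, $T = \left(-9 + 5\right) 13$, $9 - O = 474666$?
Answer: $\frac{10766272021}{461047005} \approx 23.352$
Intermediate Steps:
$O = -474657$ ($O = 9 - 474666 = -474657$)
$T = -52$ ($T = \left(-4\right) 13 = -52$)
$Z{\left(j,W \right)} = - \frac{549}{8} + \frac{333 W}{4}$ ($Z{\left(j,W \right)} = - \frac{5}{8} + \frac{666 W - 544}{8} = - \frac{5}{8} + \frac{-544 + 666 W}{8} = - \frac{5}{8} + \left(-68 + \frac{333 W}{4}\right) = - \frac{549}{8} + \frac{333 W}{4}$)
$- \frac{93323}{Z{\left(100,T \right)}} + \frac{O}{-222785} = - \frac{93323}{- \frac{549}{8} + \frac{333}{4} \left(-52\right)} - \frac{474657}{-222785} = - \frac{93323}{- \frac{549}{8} - 4329} - - \frac{27921}{13105} = - \frac{93323}{- \frac{35181}{8}} + \frac{27921}{13105} = \left(-93323\right) \left(- \frac{8}{35181}\right) + \frac{27921}{13105} = \frac{746584}{35181} + \frac{27921}{13105} = \frac{10766272021}{461047005}$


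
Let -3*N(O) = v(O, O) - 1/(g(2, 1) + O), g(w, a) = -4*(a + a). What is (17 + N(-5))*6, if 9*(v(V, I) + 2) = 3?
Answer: 4102/39 ≈ 105.18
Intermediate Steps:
v(V, I) = -5/3 (v(V, I) = -2 + (⅑)*3 = -2 + ⅓ = -5/3)
g(w, a) = -8*a
N(O) = 5/9 + 1/(3*(-8 + O)) (N(O) = -(-5/3 - 1/(-8*1 + O))/3 = -(-5/3 - 1/(-8 + O))/3 = 5/9 + 1/(3*(-8 + O)))
(17 + N(-5))*6 = (17 + (-37 + 5*(-5))/(9*(-8 - 5)))*6 = (17 + (⅑)*(-37 - 25)/(-13))*6 = (17 + (⅑)*(-1/13)*(-62))*6 = (17 + 62/117)*6 = (2051/117)*6 = 4102/39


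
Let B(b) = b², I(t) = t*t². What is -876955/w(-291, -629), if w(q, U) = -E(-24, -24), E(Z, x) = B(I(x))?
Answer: 876955/191102976 ≈ 0.0045889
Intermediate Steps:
I(t) = t³
E(Z, x) = x⁶ (E(Z, x) = (x³)² = x⁶)
w(q, U) = -191102976 (w(q, U) = -1*(-24)⁶ = -1*191102976 = -191102976)
-876955/w(-291, -629) = -876955/(-191102976) = -876955*(-1/191102976) = 876955/191102976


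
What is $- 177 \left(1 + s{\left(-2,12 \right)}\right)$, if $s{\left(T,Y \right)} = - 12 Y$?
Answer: $25311$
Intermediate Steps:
$- 177 \left(1 + s{\left(-2,12 \right)}\right) = - 177 \left(1 - 144\right) = \left(-177\right) \left(-143\right) = 25311$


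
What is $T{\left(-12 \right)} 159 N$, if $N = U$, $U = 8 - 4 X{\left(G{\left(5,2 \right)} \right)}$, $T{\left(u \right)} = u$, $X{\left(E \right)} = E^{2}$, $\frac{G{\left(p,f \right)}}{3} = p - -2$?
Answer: $3350448$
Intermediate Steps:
$G{\left(p,f \right)} = 6 + 3 p$ ($G{\left(p,f \right)} = 3 \left(p - -2\right) = 3 \left(p + 2\right) = 3 \left(2 + p\right) = 6 + 3 p$)
$U = -1756$ ($U = 8 - 4 \left(6 + 3 \cdot 5\right)^{2} = 8 - 4 \left(6 + 15\right)^{2} = 8 - 4 \cdot 21^{2} = 8 - 1764 = -1756$)
$N = -1756$
$T{\left(-12 \right)} 159 N = \left(-12\right) 159 \left(-1756\right) = \left(-1908\right) \left(-1756\right) = 3350448$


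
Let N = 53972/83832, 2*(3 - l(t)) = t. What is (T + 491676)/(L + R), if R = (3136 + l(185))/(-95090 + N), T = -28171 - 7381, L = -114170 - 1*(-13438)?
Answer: -909001640970148/200747126704711 ≈ -4.5281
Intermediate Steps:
l(t) = 3 - t/2
L = -100732 (L = -114170 + 13438 = -100732)
T = -35552
N = 13493/20958 (N = 53972*(1/83832) = 13493/20958 ≈ 0.64381)
R = -63848547/1992882727 (R = (3136 + (3 - ½*185))/(-95090 + 13493/20958) = (3136 + (3 - 185/2))/(-1992882727/20958) = (3136 - 179/2)*(-20958/1992882727) = (6093/2)*(-20958/1992882727) = -63848547/1992882727 ≈ -0.032038)
(T + 491676)/(L + R) = (-35552 + 491676)/(-100732 - 63848547/1992882727) = 456124/(-200747126704711/1992882727) = 456124*(-1992882727/200747126704711) = -909001640970148/200747126704711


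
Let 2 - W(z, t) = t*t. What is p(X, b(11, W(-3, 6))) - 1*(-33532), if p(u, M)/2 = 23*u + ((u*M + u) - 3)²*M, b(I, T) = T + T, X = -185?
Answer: -20884361282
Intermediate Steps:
W(z, t) = 2 - t² (W(z, t) = 2 - t*t = 2 - t²)
b(I, T) = 2*T
p(u, M) = 46*u + 2*M*(-3 + u + M*u)² (p(u, M) = 2*(23*u + ((u*M + u) - 3)²*M) = 2*(23*u + ((M*u + u) - 3)²*M) = 2*(23*u + ((u + M*u) - 3)²*M) = 2*(23*u + (-3 + u + M*u)²*M) = 2*(23*u + M*(-3 + u + M*u)²) = 46*u + 2*M*(-3 + u + M*u)²)
p(X, b(11, W(-3, 6))) - 1*(-33532) = (46*(-185) + 2*(2*(2 - 1*6²))*(-3 - 185 + (2*(2 - 1*6²))*(-185))²) - 1*(-33532) = (-8510 + 2*(2*(2 - 1*36))*(-3 - 185 + (2*(2 - 1*36))*(-185))²) + 33532 = (-8510 + 2*(2*(2 - 36))*(-3 - 185 + (2*(2 - 36))*(-185))²) + 33532 = (-8510 + 2*(2*(-34))*(-3 - 185 + (2*(-34))*(-185))²) + 33532 = (-8510 + 2*(-68)*(-3 - 185 - 68*(-185))²) + 33532 = (-8510 + 2*(-68)*(-3 - 185 + 12580)²) + 33532 = (-8510 + 2*(-68)*12392²) + 33532 = (-8510 + 2*(-68)*153561664) + 33532 = (-8510 - 20884386304) + 33532 = -20884394814 + 33532 = -20884361282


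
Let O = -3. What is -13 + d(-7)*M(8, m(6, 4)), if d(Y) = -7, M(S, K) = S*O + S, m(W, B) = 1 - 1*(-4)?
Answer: 99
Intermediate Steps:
m(W, B) = 5 (m(W, B) = 1 + 4 = 5)
M(S, K) = -2*S (M(S, K) = S*(-3) + S = -3*S + S = -2*S)
-13 + d(-7)*M(8, m(6, 4)) = -13 - (-14)*8 = -13 - 7*(-16) = -13 + 112 = 99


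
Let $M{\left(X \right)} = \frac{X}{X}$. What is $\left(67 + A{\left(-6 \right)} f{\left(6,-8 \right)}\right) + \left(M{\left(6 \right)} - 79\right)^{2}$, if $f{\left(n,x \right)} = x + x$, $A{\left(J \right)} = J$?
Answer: $6247$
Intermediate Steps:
$f{\left(n,x \right)} = 2 x$
$M{\left(X \right)} = 1$
$\left(67 + A{\left(-6 \right)} f{\left(6,-8 \right)}\right) + \left(M{\left(6 \right)} - 79\right)^{2} = \left(67 - 6 \cdot 2 \left(-8\right)\right) + \left(1 - 79\right)^{2} = \left(67 - -96\right) + \left(-78\right)^{2} = \left(67 + 96\right) + 6084 = 163 + 6084 = 6247$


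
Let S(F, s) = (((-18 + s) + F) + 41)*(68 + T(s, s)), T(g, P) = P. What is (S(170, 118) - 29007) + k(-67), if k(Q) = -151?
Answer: 28688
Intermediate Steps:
S(F, s) = (68 + s)*(23 + F + s) (S(F, s) = (((-18 + s) + F) + 41)*(68 + s) = ((-18 + F + s) + 41)*(68 + s) = (23 + F + s)*(68 + s) = (68 + s)*(23 + F + s))
(S(170, 118) - 29007) + k(-67) = ((1564 + 118**2 + 68*170 + 91*118 + 170*118) - 29007) - 151 = ((1564 + 13924 + 11560 + 10738 + 20060) - 29007) - 151 = (57846 - 29007) - 151 = 28839 - 151 = 28688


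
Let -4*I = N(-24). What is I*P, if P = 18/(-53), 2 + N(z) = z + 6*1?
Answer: -90/53 ≈ -1.6981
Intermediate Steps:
N(z) = 4 + z (N(z) = -2 + (z + 6*1) = -2 + (z + 6) = -2 + (6 + z) = 4 + z)
I = 5 (I = -(4 - 24)/4 = -¼*(-20) = 5)
P = -18/53 (P = 18*(-1/53) = -18/53 ≈ -0.33962)
I*P = 5*(-18/53) = -90/53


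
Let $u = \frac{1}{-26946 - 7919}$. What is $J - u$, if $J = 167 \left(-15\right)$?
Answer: $- \frac{87336824}{34865} \approx -2505.0$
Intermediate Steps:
$J = -2505$
$u = - \frac{1}{34865}$ ($u = \frac{1}{-34865} = - \frac{1}{34865} \approx -2.8682 \cdot 10^{-5}$)
$J - u = -2505 - - \frac{1}{34865} = -2505 + \frac{1}{34865} = - \frac{87336824}{34865}$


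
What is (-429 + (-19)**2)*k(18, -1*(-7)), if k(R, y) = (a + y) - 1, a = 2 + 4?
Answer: -816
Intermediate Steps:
a = 6
k(R, y) = 5 + y (k(R, y) = (6 + y) - 1 = 5 + y)
(-429 + (-19)**2)*k(18, -1*(-7)) = (-429 + (-19)**2)*(5 - 1*(-7)) = (-429 + 361)*(5 + 7) = -68*12 = -816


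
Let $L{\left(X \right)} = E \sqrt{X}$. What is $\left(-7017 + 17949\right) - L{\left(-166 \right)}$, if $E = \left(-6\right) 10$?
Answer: $10932 + 60 i \sqrt{166} \approx 10932.0 + 773.05 i$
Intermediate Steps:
$E = -60$
$L{\left(X \right)} = - 60 \sqrt{X}$
$\left(-7017 + 17949\right) - L{\left(-166 \right)} = \left(-7017 + 17949\right) - - 60 \sqrt{-166} = 10932 - - 60 i \sqrt{166} = 10932 + 60 i \sqrt{166}$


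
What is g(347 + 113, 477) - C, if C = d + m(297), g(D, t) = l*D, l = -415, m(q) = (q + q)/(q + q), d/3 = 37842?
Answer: -304427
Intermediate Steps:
d = 113526 (d = 3*37842 = 113526)
m(q) = 1 (m(q) = (2*q)/((2*q)) = (2*q)*(1/(2*q)) = 1)
g(D, t) = -415*D
C = 113527 (C = 113526 + 1 = 113527)
g(347 + 113, 477) - C = -415*(347 + 113) - 1*113527 = -415*460 - 113527 = -190900 - 113527 = -304427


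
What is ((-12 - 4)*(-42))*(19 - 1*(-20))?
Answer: 26208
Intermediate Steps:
((-12 - 4)*(-42))*(19 - 1*(-20)) = (-16*(-42))*(19 + 20) = 672*39 = 26208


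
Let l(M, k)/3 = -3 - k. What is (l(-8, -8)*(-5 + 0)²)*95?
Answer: 35625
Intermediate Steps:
l(M, k) = -9 - 3*k (l(M, k) = 3*(-3 - k) = -9 - 3*k)
(l(-8, -8)*(-5 + 0)²)*95 = ((-9 - 3*(-8))*(-5 + 0)²)*95 = ((-9 + 24)*(-5)²)*95 = (15*25)*95 = 375*95 = 35625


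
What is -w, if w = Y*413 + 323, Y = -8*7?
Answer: 22805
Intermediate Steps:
Y = -56
w = -22805 (w = -56*413 + 323 = -23128 + 323 = -22805)
-w = -1*(-22805) = 22805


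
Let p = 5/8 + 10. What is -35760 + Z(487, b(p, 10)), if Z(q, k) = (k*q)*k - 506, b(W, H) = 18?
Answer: 121522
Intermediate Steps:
p = 85/8 (p = 5*(1/8) + 10 = 5/8 + 10 = 85/8 ≈ 10.625)
Z(q, k) = -506 + q*k**2 (Z(q, k) = q*k**2 - 506 = -506 + q*k**2)
-35760 + Z(487, b(p, 10)) = -35760 + (-506 + 487*18**2) = -35760 + (-506 + 487*324) = -35760 + (-506 + 157788) = -35760 + 157282 = 121522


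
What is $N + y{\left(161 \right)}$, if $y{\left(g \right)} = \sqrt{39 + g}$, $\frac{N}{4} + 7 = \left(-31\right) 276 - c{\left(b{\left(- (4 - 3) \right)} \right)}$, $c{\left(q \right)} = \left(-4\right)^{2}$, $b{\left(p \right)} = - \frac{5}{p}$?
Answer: $-34316 + 10 \sqrt{2} \approx -34302.0$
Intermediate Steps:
$c{\left(q \right)} = 16$
$N = -34316$ ($N = -28 + 4 \left(\left(-31\right) 276 - 16\right) = -28 + 4 \left(-8556 - 16\right) = -28 + 4 \left(-8572\right) = -28 - 34288 = -34316$)
$N + y{\left(161 \right)} = -34316 + \sqrt{39 + 161} = -34316 + \sqrt{200} = -34316 + 10 \sqrt{2}$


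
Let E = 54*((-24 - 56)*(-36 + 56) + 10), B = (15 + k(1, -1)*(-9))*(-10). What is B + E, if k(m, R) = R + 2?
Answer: -85920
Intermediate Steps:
k(m, R) = 2 + R
B = -60 (B = (15 + (2 - 1)*(-9))*(-10) = (15 + 1*(-9))*(-10) = (15 - 9)*(-10) = 6*(-10) = -60)
E = -85860 (E = 54*(-80*20 + 10) = 54*(-1600 + 10) = 54*(-1590) = -85860)
B + E = -60 - 85860 = -85920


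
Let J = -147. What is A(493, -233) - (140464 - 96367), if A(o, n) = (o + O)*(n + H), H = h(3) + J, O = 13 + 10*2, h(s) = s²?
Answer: -239243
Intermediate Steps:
O = 33 (O = 13 + 20 = 33)
H = -138 (H = 3² - 147 = 9 - 147 = -138)
A(o, n) = (-138 + n)*(33 + o) (A(o, n) = (o + 33)*(n - 138) = (33 + o)*(-138 + n) = (-138 + n)*(33 + o))
A(493, -233) - (140464 - 96367) = (-4554 - 138*493 + 33*(-233) - 233*493) - (140464 - 96367) = (-4554 - 68034 - 7689 - 114869) - 1*44097 = -195146 - 44097 = -239243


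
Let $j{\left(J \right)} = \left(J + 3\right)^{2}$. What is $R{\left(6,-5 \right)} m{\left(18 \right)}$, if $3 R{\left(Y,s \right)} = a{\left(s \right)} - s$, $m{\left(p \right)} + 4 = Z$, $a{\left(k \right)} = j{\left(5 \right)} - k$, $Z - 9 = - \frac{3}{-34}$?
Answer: $\frac{6401}{51} \approx 125.51$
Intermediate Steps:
$j{\left(J \right)} = \left(3 + J\right)^{2}$
$Z = \frac{309}{34}$ ($Z = 9 - \frac{3}{-34} = 9 - - \frac{3}{34} = 9 + \frac{3}{34} = \frac{309}{34} \approx 9.0882$)
$a{\left(k \right)} = 64 - k$ ($a{\left(k \right)} = \left(3 + 5\right)^{2} - k = 8^{2} - k = 64 - k$)
$m{\left(p \right)} = \frac{173}{34}$ ($m{\left(p \right)} = -4 + \frac{309}{34} = \frac{173}{34}$)
$R{\left(Y,s \right)} = \frac{64}{3} - \frac{2 s}{3}$ ($R{\left(Y,s \right)} = \frac{\left(64 - s\right) - s}{3} = \frac{64 - 2 s}{3} = \frac{64}{3} - \frac{2 s}{3}$)
$R{\left(6,-5 \right)} m{\left(18 \right)} = \left(\frac{64}{3} - - \frac{10}{3}\right) \frac{173}{34} = \left(\frac{64}{3} + \frac{10}{3}\right) \frac{173}{34} = \frac{74}{3} \cdot \frac{173}{34} = \frac{6401}{51}$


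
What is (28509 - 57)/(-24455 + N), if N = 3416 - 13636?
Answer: -28452/34675 ≈ -0.82053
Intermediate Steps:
N = -10220
(28509 - 57)/(-24455 + N) = (28509 - 57)/(-24455 - 10220) = 28452/(-34675) = 28452*(-1/34675) = -28452/34675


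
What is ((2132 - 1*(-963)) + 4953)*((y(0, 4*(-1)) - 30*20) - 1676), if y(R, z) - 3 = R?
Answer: -18293104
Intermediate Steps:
y(R, z) = 3 + R
((2132 - 1*(-963)) + 4953)*((y(0, 4*(-1)) - 30*20) - 1676) = ((2132 - 1*(-963)) + 4953)*(((3 + 0) - 30*20) - 1676) = ((2132 + 963) + 4953)*((3 - 600) - 1676) = (3095 + 4953)*(-597 - 1676) = 8048*(-2273) = -18293104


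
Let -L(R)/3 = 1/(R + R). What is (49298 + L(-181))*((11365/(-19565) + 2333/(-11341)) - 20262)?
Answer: -8023582404217747736/8032297273 ≈ -9.9892e+8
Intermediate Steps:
L(R) = -3/(2*R) (L(R) = -3/(R + R) = -3*1/(2*R) = -3/(2*R))
(49298 + L(-181))*((11365/(-19565) + 2333/(-11341)) - 20262) = (49298 - 3/2/(-181))*((11365/(-19565) + 2333/(-11341)) - 20262) = (49298 - 3/2*(-1/181))*((11365*(-1/19565) + 2333*(-1/11341)) - 20262) = (49298 + 3/362)*((-2273/3913 - 2333/11341) - 20262) = 17845879*(-34907122/44377333 - 20262)/362 = (17845879/362)*(-899208428368/44377333) = -8023582404217747736/8032297273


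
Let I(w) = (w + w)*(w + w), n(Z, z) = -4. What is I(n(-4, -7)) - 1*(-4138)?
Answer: 4202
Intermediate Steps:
I(w) = 4*w**2 (I(w) = (2*w)*(2*w) = 4*w**2)
I(n(-4, -7)) - 1*(-4138) = 4*(-4)**2 - 1*(-4138) = 4*16 + 4138 = 64 + 4138 = 4202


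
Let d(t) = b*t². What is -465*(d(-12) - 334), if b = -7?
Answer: 624030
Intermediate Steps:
d(t) = -7*t²
-465*(d(-12) - 334) = -465*(-7*(-12)² - 334) = -465*(-7*144 - 334) = -465*(-1008 - 334) = -465*(-1342) = 624030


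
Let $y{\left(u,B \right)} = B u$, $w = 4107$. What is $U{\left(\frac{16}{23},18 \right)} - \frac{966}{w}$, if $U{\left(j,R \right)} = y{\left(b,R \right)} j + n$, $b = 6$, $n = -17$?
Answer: $\frac{1822947}{31487} \approx 57.895$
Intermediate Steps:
$U{\left(j,R \right)} = -17 + 6 R j$ ($U{\left(j,R \right)} = R 6 j - 17 = 6 R j - 17 = -17 + 6 R j$)
$U{\left(\frac{16}{23},18 \right)} - \frac{966}{w} = \left(-17 + 6 \cdot 18 \cdot \frac{16}{23}\right) - \frac{966}{4107} = \left(-17 + 6 \cdot 18 \cdot 16 \cdot \frac{1}{23}\right) - \frac{322}{1369} = \left(-17 + 6 \cdot 18 \cdot \frac{16}{23}\right) - \frac{322}{1369} = \left(-17 + \frac{1728}{23}\right) - \frac{322}{1369} = \frac{1337}{23} - \frac{322}{1369} = \frac{1822947}{31487}$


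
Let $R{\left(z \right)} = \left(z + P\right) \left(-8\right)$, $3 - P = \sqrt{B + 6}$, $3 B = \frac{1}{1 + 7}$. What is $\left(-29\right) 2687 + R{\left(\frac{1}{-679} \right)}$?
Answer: $- \frac{52926005}{679} + \frac{2 \sqrt{870}}{3} \approx -77927.0$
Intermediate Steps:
$B = \frac{1}{24}$ ($B = \frac{1}{3 \left(1 + 7\right)} = \frac{1}{3 \cdot 8} = \frac{1}{3} \cdot \frac{1}{8} = \frac{1}{24} \approx 0.041667$)
$P = 3 - \frac{\sqrt{870}}{12}$ ($P = 3 - \sqrt{\frac{1}{24} + 6} = 3 - \sqrt{\frac{145}{24}} = 3 - \frac{\sqrt{870}}{12} \approx 0.54202$)
$R{\left(z \right)} = -24 - 8 z + \frac{2 \sqrt{870}}{3}$ ($R{\left(z \right)} = \left(z + \left(3 - \frac{\sqrt{870}}{12}\right)\right) \left(-8\right) = \left(3 + z - \frac{\sqrt{870}}{12}\right) \left(-8\right) = -24 - 8 z + \frac{2 \sqrt{870}}{3}$)
$\left(-29\right) 2687 + R{\left(\frac{1}{-679} \right)} = \left(-29\right) 2687 - \left(24 - \frac{8}{679} - \frac{2 \sqrt{870}}{3}\right) = -77923 - \left(\frac{16288}{679} - \frac{2 \sqrt{870}}{3}\right) = - \frac{52926005}{679} + \frac{2 \sqrt{870}}{3}$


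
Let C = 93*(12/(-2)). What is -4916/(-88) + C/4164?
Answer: 212720/3817 ≈ 55.730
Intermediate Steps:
C = -558 (C = 93*(12*(-½)) = 93*(-6) = -558)
-4916/(-88) + C/4164 = -4916/(-88) - 558/4164 = -4916*(-1/88) - 558*1/4164 = 1229/22 - 93/694 = 212720/3817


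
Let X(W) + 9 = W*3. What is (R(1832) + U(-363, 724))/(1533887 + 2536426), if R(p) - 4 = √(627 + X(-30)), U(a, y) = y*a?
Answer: -1064/16479 + 4*√33/4070313 ≈ -0.064561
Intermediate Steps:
X(W) = -9 + 3*W (X(W) = -9 + W*3 = -9 + 3*W)
U(a, y) = a*y
R(p) = 4 + 4*√33 (R(p) = 4 + √(627 + (-9 + 3*(-30))) = 4 + √(627 + (-9 - 90)) = 4 + √(627 - 99) = 4 + √528 = 4 + 4*√33)
(R(1832) + U(-363, 724))/(1533887 + 2536426) = ((4 + 4*√33) - 363*724)/(1533887 + 2536426) = ((4 + 4*√33) - 262812)/4070313 = (-262808 + 4*√33)*(1/4070313) = -1064/16479 + 4*√33/4070313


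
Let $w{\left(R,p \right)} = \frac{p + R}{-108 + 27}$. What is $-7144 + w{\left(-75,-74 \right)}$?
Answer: $- \frac{578515}{81} \approx -7142.2$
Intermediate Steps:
$w{\left(R,p \right)} = - \frac{R}{81} - \frac{p}{81}$ ($w{\left(R,p \right)} = \frac{R + p}{-81} = \left(R + p\right) \left(- \frac{1}{81}\right) = - \frac{R}{81} - \frac{p}{81}$)
$-7144 + w{\left(-75,-74 \right)} = -7144 - - \frac{149}{81} = -7144 + \left(\frac{25}{27} + \frac{74}{81}\right) = -7144 + \frac{149}{81} = - \frac{578515}{81}$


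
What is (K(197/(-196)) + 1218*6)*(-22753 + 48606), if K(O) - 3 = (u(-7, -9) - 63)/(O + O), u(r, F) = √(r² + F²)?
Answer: 37394839173/197 - 2533594*√130/197 ≈ 1.8968e+8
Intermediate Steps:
u(r, F) = √(F² + r²)
K(O) = 3 + (-63 + √130)/(2*O) (K(O) = 3 + (√((-9)² + (-7)²) - 63)/(O + O) = 3 + (√(81 + 49) - 63)/((2*O)) = 3 + (√130 - 63)*(1/(2*O)) = 3 + (-63 + √130)*(1/(2*O)) = 3 + (-63 + √130)/(2*O))
(K(197/(-196)) + 1218*6)*(-22753 + 48606) = ((-63 + √130 + 6*(197/(-196)))/(2*((197/(-196)))) + 1218*6)*(-22753 + 48606) = ((-63 + √130 + 6*(197*(-1/196)))/(2*((197*(-1/196)))) + 7308)*25853 = ((-63 + √130 + 6*(-197/196))/(2*(-197/196)) + 7308)*25853 = ((½)*(-196/197)*(-63 + √130 - 591/98) + 7308)*25853 = ((½)*(-196/197)*(-6765/98 + √130) + 7308)*25853 = ((6765/197 - 98*√130/197) + 7308)*25853 = (1446441/197 - 98*√130/197)*25853 = 37394839173/197 - 2533594*√130/197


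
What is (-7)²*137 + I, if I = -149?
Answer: 6564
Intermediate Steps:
(-7)²*137 + I = (-7)²*137 - 149 = 49*137 - 149 = 6713 - 149 = 6564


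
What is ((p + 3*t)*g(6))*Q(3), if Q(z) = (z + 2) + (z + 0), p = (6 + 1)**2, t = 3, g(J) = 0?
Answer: 0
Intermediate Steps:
p = 49 (p = 7**2 = 49)
Q(z) = 2 + 2*z (Q(z) = (2 + z) + z = 2 + 2*z)
((p + 3*t)*g(6))*Q(3) = ((49 + 3*3)*0)*(2 + 2*3) = ((49 + 9)*0)*(2 + 6) = (58*0)*8 = 0*8 = 0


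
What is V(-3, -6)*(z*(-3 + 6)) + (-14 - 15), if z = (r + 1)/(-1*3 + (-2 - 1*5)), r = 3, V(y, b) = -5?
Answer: -23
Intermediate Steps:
z = -2/5 (z = (3 + 1)/(-1*3 + (-2 - 1*5)) = 4/(-3 + (-2 - 5)) = 4/(-3 - 7) = 4/(-10) = 4*(-1/10) = -2/5 ≈ -0.40000)
V(-3, -6)*(z*(-3 + 6)) + (-14 - 15) = -(-2)*(-3 + 6) + (-14 - 15) = -(-2)*3 - 29 = -5*(-6/5) - 29 = 6 - 29 = -23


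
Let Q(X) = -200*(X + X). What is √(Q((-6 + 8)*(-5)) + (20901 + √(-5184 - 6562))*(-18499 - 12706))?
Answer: √(-652211705 - 31205*I*√11746) ≈ 66.21 - 25539.0*I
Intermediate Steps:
Q(X) = -400*X
√(Q((-6 + 8)*(-5)) + (20901 + √(-5184 - 6562))*(-18499 - 12706)) = √(-400*(-6 + 8)*(-5) + (20901 + √(-5184 - 6562))*(-18499 - 12706)) = √(-800*(-5) + (20901 + √(-11746))*(-31205)) = √(-400*(-10) + (20901 + I*√11746)*(-31205)) = √(4000 + (-652215705 - 31205*I*√11746)) = √(-652211705 - 31205*I*√11746)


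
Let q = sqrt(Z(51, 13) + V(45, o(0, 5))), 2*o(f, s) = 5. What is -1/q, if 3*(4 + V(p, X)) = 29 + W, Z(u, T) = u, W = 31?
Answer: -sqrt(67)/67 ≈ -0.12217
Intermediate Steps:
o(f, s) = 5/2 (o(f, s) = (1/2)*5 = 5/2)
V(p, X) = 16 (V(p, X) = -4 + (29 + 31)/3 = -4 + (1/3)*60 = -4 + 20 = 16)
q = sqrt(67) (q = sqrt(51 + 16) = sqrt(67) ≈ 8.1853)
-1/q = -1/(sqrt(67)) = -sqrt(67)/67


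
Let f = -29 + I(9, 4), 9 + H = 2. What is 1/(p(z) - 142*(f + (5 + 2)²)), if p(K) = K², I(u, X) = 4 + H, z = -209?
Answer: 1/41267 ≈ 2.4232e-5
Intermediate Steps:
H = -7 (H = -9 + 2 = -7)
I(u, X) = -3 (I(u, X) = 4 - 7 = -3)
f = -32 (f = -29 - 3 = -32)
1/(p(z) - 142*(f + (5 + 2)²)) = 1/((-209)² - 142*(-32 + (5 + 2)²)) = 1/(43681 - 142*(-32 + 7²)) = 1/(43681 - 142*(-32 + 49)) = 1/(43681 - 142*17) = 1/(43681 - 2414) = 1/41267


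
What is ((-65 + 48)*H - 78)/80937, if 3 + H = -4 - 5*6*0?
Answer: 41/80937 ≈ 0.00050657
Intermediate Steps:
H = -7 (H = -3 + (-4 - 5*6*0) = -3 + (-4 - 30*0) = -3 + (-4 + 0) = -3 - 4 = -7)
((-65 + 48)*H - 78)/80937 = ((-65 + 48)*(-7) - 78)/80937 = (-17*(-7) - 78)*(1/80937) = (119 - 78)*(1/80937) = 41*(1/80937) = 41/80937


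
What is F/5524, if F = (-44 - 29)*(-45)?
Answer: 3285/5524 ≈ 0.59468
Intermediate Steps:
F = 3285 (F = -73*(-45) = 3285)
F/5524 = 3285/5524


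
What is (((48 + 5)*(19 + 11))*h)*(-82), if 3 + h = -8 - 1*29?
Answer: 5215200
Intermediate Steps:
h = -40 (h = -3 + (-8 - 1*29) = -3 + (-8 - 29) = -3 - 37 = -40)
(((48 + 5)*(19 + 11))*h)*(-82) = (((48 + 5)*(19 + 11))*(-40))*(-82) = ((53*30)*(-40))*(-82) = (1590*(-40))*(-82) = -63600*(-82) = 5215200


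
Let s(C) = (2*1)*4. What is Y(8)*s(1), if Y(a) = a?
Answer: 64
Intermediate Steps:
s(C) = 8 (s(C) = 2*4 = 8)
Y(8)*s(1) = 8*8 = 64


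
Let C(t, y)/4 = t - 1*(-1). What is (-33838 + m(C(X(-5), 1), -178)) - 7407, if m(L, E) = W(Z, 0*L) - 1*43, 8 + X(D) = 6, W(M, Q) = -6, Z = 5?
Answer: -41294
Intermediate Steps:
X(D) = -2 (X(D) = -8 + 6 = -2)
C(t, y) = 4 + 4*t (C(t, y) = 4*(t - 1*(-1)) = 4*(t + 1) = 4*(1 + t) = 4 + 4*t)
m(L, E) = -49 (m(L, E) = -6 - 1*43 = -6 - 43 = -49)
(-33838 + m(C(X(-5), 1), -178)) - 7407 = (-33838 - 49) - 7407 = -33887 - 7407 = -41294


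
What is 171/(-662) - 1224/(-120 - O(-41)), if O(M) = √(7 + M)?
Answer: 47383173/4777654 - 612*I*√34/7217 ≈ 9.9177 - 0.49446*I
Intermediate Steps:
171/(-662) - 1224/(-120 - O(-41)) = 171/(-662) - 1224/(-120 - √(7 - 41)) = 171*(-1/662) - 1224/(-120 - √(-34)) = -171/662 - 1224/(-120 - I*√34)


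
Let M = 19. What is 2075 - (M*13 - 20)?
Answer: 1848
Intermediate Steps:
2075 - (M*13 - 20) = 2075 - (19*13 - 20) = 2075 - (247 - 20) = 2075 - 1*227 = 2075 - 227 = 1848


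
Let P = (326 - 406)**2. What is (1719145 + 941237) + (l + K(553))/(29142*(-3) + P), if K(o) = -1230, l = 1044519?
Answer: 215559068643/81026 ≈ 2.6604e+6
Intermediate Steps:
P = 6400 (P = (-80)**2 = 6400)
(1719145 + 941237) + (l + K(553))/(29142*(-3) + P) = (1719145 + 941237) + (1044519 - 1230)/(29142*(-3) + 6400) = 2660382 + 1043289/(-87426 + 6400) = 2660382 + 1043289/(-81026) = 2660382 + 1043289*(-1/81026) = 2660382 - 1043289/81026 = 215559068643/81026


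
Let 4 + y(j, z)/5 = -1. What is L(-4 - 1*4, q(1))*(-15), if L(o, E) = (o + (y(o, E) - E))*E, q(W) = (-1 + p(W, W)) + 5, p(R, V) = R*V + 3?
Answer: 4920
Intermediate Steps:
y(j, z) = -25 (y(j, z) = -20 + 5*(-1) = -20 - 5 = -25)
p(R, V) = 3 + R*V
q(W) = 7 + W**2 (q(W) = (-1 + (3 + W*W)) + 5 = (-1 + (3 + W**2)) + 5 = (2 + W**2) + 5 = 7 + W**2)
L(o, E) = E*(-25 + o - E) (L(o, E) = (o + (-25 - E))*E = (-25 + o - E)*E = E*(-25 + o - E))
L(-4 - 1*4, q(1))*(-15) = ((7 + 1**2)*(-25 + (-4 - 1*4) - (7 + 1**2)))*(-15) = ((7 + 1)*(-25 + (-4 - 4) - (7 + 1)))*(-15) = (8*(-25 - 8 - 1*8))*(-15) = (8*(-25 - 8 - 8))*(-15) = (8*(-41))*(-15) = -328*(-15) = 4920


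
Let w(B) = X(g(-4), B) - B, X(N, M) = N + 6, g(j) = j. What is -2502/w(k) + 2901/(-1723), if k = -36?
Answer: -2210592/32737 ≈ -67.526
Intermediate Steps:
X(N, M) = 6 + N
w(B) = 2 - B (w(B) = (6 - 4) - B = 2 - B)
-2502/w(k) + 2901/(-1723) = -2502/(2 - 1*(-36)) + 2901/(-1723) = -2502/(2 + 36) + 2901*(-1/1723) = -2502/38 - 2901/1723 = -2502*1/38 - 2901/1723 = -1251/19 - 2901/1723 = -2210592/32737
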